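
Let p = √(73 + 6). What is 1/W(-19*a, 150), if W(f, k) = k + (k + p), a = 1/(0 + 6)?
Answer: 300/89921 - √79/89921 ≈ 0.0032374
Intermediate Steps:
a = ⅙ (a = 1/6 = ⅙ ≈ 0.16667)
p = √79 ≈ 8.8882
W(f, k) = √79 + 2*k (W(f, k) = k + (k + √79) = √79 + 2*k)
1/W(-19*a, 150) = 1/(√79 + 2*150) = 1/(√79 + 300) = 1/(300 + √79)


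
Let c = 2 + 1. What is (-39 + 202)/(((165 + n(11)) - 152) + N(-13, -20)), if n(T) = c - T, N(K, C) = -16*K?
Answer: 163/213 ≈ 0.76526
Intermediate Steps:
c = 3
n(T) = 3 - T
(-39 + 202)/(((165 + n(11)) - 152) + N(-13, -20)) = (-39 + 202)/(((165 + (3 - 1*11)) - 152) - 16*(-13)) = 163/(((165 + (3 - 11)) - 152) + 208) = 163/(((165 - 8) - 152) + 208) = 163/((157 - 152) + 208) = 163/(5 + 208) = 163/213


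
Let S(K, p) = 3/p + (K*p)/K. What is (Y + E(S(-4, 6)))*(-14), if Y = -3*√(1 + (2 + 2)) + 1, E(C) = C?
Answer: -105 + 42*√5 ≈ -11.085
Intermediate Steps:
S(K, p) = p + 3/p (S(K, p) = 3/p + p = p + 3/p)
Y = 1 - 3*√5 (Y = -3*√(1 + 4) + 1 = -3*√5 + 1 = 1 - 3*√5 ≈ -5.7082)
(Y + E(S(-4, 6)))*(-14) = ((1 - 3*√5) + (6 + 3/6))*(-14) = ((1 - 3*√5) + (6 + 3*(⅙)))*(-14) = ((1 - 3*√5) + (6 + ½))*(-14) = ((1 - 3*√5) + 13/2)*(-14) = (15/2 - 3*√5)*(-14) = -105 + 42*√5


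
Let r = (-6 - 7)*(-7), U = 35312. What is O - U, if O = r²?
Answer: -27031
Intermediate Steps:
r = 91 (r = -13*(-7) = 91)
O = 8281 (O = 91² = 8281)
O - U = 8281 - 1*35312 = 8281 - 35312 = -27031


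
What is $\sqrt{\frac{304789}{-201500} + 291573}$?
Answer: $\frac{\sqrt{118384584242665}}{20150} \approx 539.97$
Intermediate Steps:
$\sqrt{\frac{304789}{-201500} + 291573} = \sqrt{304789 \left(- \frac{1}{201500}\right) + 291573} = \sqrt{- \frac{304789}{201500} + 291573} = \sqrt{\frac{58751654711}{201500}} = \frac{\sqrt{118384584242665}}{20150}$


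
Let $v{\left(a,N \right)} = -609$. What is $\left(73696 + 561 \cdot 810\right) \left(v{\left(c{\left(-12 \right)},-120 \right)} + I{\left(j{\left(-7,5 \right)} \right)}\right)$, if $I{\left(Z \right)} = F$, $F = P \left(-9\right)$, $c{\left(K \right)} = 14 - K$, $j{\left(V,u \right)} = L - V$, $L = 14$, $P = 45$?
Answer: $-535499484$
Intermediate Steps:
$j{\left(V,u \right)} = 14 - V$
$F = -405$ ($F = 45 \left(-9\right) = -405$)
$I{\left(Z \right)} = -405$
$\left(73696 + 561 \cdot 810\right) \left(v{\left(c{\left(-12 \right)},-120 \right)} + I{\left(j{\left(-7,5 \right)} \right)}\right) = \left(73696 + 561 \cdot 810\right) \left(-609 - 405\right) = \left(73696 + 454410\right) \left(-1014\right) = 528106 \left(-1014\right) = -535499484$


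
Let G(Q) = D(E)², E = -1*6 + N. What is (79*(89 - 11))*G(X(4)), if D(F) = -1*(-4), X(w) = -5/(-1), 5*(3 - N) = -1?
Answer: 98592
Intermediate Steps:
N = 16/5 (N = 3 - ⅕*(-1) = 3 + ⅕ = 16/5 ≈ 3.2000)
X(w) = 5 (X(w) = -5*(-1) = 5)
E = -14/5 (E = -1*6 + 16/5 = -6 + 16/5 = -14/5 ≈ -2.8000)
D(F) = 4
G(Q) = 16 (G(Q) = 4² = 16)
(79*(89 - 11))*G(X(4)) = (79*(89 - 11))*16 = (79*78)*16 = 6162*16 = 98592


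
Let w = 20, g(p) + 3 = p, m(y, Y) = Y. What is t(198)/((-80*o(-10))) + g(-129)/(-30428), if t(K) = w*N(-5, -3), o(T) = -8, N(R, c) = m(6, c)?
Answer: -21765/243424 ≈ -0.089412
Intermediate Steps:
N(R, c) = c
g(p) = -3 + p
t(K) = -60 (t(K) = 20*(-3) = -60)
t(198)/((-80*o(-10))) + g(-129)/(-30428) = -60/((-80*(-8))) + (-3 - 129)/(-30428) = -60/640 - 132*(-1/30428) = -60*1/640 + 33/7607 = -3/32 + 33/7607 = -21765/243424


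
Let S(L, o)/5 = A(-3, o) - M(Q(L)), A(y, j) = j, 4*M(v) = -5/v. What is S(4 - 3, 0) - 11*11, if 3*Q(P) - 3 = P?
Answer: -1861/16 ≈ -116.31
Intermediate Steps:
Q(P) = 1 + P/3
M(v) = -5/(4*v) (M(v) = (-5/v)/4 = -5/(4*v))
S(L, o) = 5*o + 25/(4*(1 + L/3)) (S(L, o) = 5*(o - (-5)/(4*(1 + L/3))) = 5*(o + 5/(4*(1 + L/3))) = 5*o + 25/(4*(1 + L/3)))
S(4 - 3, 0) - 11*11 = 5*(15 + 4*0*(3 + (4 - 3)))/(4*(3 + (4 - 3))) - 11*11 = 5*(15 + 4*0*(3 + 1))/(4*(3 + 1)) - 121 = (5/4)*(15 + 4*0*4)/4 - 121 = (5/4)*(1/4)*(15 + 0) - 121 = (5/4)*(1/4)*15 - 121 = 75/16 - 121 = -1861/16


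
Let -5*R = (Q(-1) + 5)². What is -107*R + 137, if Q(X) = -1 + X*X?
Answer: 672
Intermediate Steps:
Q(X) = -1 + X²
R = -5 (R = -((-1 + (-1)²) + 5)²/5 = -((-1 + 1) + 5)²/5 = -(0 + 5)²/5 = -⅕*5² = -⅕*25 = -5)
-107*R + 137 = -107*(-5) + 137 = 535 + 137 = 672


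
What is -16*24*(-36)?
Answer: 13824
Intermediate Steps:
-16*24*(-36) = -384*(-36) = 13824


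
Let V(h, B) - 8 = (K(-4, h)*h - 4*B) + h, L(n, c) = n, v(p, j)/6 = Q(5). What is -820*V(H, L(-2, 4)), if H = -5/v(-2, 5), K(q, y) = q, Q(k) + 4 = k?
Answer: -15170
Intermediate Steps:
Q(k) = -4 + k
v(p, j) = 6 (v(p, j) = 6*(-4 + 5) = 6*1 = 6)
H = -5/6 ≈ -0.83333
V(h, B) = 8 - 4*B - 3*h (V(h, B) = 8 + ((-4*h - 4*B) + h) = 8 + ((-4*B - 4*h) + h) = 8 + (-4*B - 3*h) = 8 - 4*B - 3*h)
-820*V(H, L(-2, 4)) = -820*(8 - 4*(-2) - 3*(-5/6)) = -820*(8 + 8 + 5/2) = -820*37/2 = -15170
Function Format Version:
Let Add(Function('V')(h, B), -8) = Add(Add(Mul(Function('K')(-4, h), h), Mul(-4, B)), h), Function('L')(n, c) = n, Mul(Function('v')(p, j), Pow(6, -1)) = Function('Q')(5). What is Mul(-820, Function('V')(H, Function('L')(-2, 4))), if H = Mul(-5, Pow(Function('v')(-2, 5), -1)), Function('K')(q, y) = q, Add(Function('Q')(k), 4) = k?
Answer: -15170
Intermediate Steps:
Function('Q')(k) = Add(-4, k)
Function('v')(p, j) = 6 (Function('v')(p, j) = Mul(6, Add(-4, 5)) = Mul(6, 1) = 6)
H = Rational(-5, 6) (H = Mul(-5, Pow(6, -1)) = Mul(-5, Rational(1, 6)) = Rational(-5, 6) ≈ -0.83333)
Function('V')(h, B) = Add(8, Mul(-4, B), Mul(-3, h)) (Function('V')(h, B) = Add(8, Add(Add(Mul(-4, h), Mul(-4, B)), h)) = Add(8, Add(Add(Mul(-4, B), Mul(-4, h)), h)) = Add(8, Add(Mul(-4, B), Mul(-3, h))) = Add(8, Mul(-4, B), Mul(-3, h)))
Mul(-820, Function('V')(H, Function('L')(-2, 4))) = Mul(-820, Add(8, Mul(-4, -2), Mul(-3, Rational(-5, 6)))) = Mul(-820, Add(8, 8, Rational(5, 2))) = Mul(-820, Rational(37, 2)) = -15170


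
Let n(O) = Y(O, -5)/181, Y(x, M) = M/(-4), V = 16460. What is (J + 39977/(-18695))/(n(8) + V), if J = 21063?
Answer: 40723221856/31827022325 ≈ 1.2795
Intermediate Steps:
Y(x, M) = -M/4 (Y(x, M) = M*(-¼) = -M/4)
n(O) = 5/724 (n(O) = -¼*(-5)/181 = (5/4)*(1/181) = 5/724)
(J + 39977/(-18695))/(n(8) + V) = (21063 + 39977/(-18695))/(5/724 + 16460) = (21063 + 39977*(-1/18695))/(11917045/724) = (21063 - 39977/18695)*(724/11917045) = (393732808/18695)*(724/11917045) = 40723221856/31827022325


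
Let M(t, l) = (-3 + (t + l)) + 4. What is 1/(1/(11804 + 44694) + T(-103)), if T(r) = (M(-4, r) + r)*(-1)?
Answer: 56498/11808083 ≈ 0.0047847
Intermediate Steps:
M(t, l) = 1 + l + t (M(t, l) = (-3 + (l + t)) + 4 = (-3 + l + t) + 4 = 1 + l + t)
T(r) = 3 - 2*r (T(r) = ((1 + r - 4) + r)*(-1) = ((-3 + r) + r)*(-1) = (-3 + 2*r)*(-1) = 3 - 2*r)
1/(1/(11804 + 44694) + T(-103)) = 1/(1/(11804 + 44694) + (3 - 2*(-103))) = 1/(1/56498 + (3 + 206)) = 1/(1/56498 + 209) = 1/(11808083/56498) = 56498/11808083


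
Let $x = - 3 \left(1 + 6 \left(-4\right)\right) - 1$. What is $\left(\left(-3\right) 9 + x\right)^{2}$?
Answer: $1681$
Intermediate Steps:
$x = 68$ ($x = - 3 \left(1 - 24\right) - 1 = \left(-3\right) \left(-23\right) - 1 = 69 - 1 = 68$)
$\left(\left(-3\right) 9 + x\right)^{2} = \left(\left(-3\right) 9 + 68\right)^{2} = \left(-27 + 68\right)^{2} = 41^{2} = 1681$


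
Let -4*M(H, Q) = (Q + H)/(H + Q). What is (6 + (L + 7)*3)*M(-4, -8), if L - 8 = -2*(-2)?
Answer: -63/4 ≈ -15.750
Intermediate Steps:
L = 12 (L = 8 - 2*(-2) = 8 + 4 = 12)
M(H, Q) = -¼ (M(H, Q) = -(Q + H)/(4*(H + Q)) = -(H + Q)/(4*(H + Q)) = -¼*1 = -¼)
(6 + (L + 7)*3)*M(-4, -8) = (6 + (12 + 7)*3)*(-¼) = (6 + 19*3)*(-¼) = (6 + 57)*(-¼) = 63*(-¼) = -63/4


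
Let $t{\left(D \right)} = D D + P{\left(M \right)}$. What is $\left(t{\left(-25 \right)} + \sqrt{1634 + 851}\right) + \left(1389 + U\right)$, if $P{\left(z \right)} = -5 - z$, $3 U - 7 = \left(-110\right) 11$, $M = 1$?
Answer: $1607 + \sqrt{2485} \approx 1656.8$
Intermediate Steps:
$U = -401$ ($U = \frac{7}{3} + \frac{\left(-110\right) 11}{3} = \frac{7}{3} + \frac{1}{3} \left(-1210\right) = \frac{7}{3} - \frac{1210}{3} = -401$)
$t{\left(D \right)} = -6 + D^{2}$ ($t{\left(D \right)} = D D - 6 = D^{2} - 6 = -6 + D^{2}$)
$\left(t{\left(-25 \right)} + \sqrt{1634 + 851}\right) + \left(1389 + U\right) = \left(\left(-6 + \left(-25\right)^{2}\right) + \sqrt{1634 + 851}\right) + \left(1389 - 401\right) = \left(\left(-6 + 625\right) + \sqrt{2485}\right) + 988 = \left(619 + \sqrt{2485}\right) + 988 = 1607 + \sqrt{2485}$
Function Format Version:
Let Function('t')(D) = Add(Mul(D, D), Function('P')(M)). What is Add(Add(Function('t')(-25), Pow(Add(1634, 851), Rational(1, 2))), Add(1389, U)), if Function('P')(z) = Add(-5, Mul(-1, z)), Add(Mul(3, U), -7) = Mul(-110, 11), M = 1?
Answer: Add(1607, Pow(2485, Rational(1, 2))) ≈ 1656.8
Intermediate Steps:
U = -401 (U = Add(Rational(7, 3), Mul(Rational(1, 3), Mul(-110, 11))) = Add(Rational(7, 3), Mul(Rational(1, 3), -1210)) = Add(Rational(7, 3), Rational(-1210, 3)) = -401)
Function('t')(D) = Add(-6, Pow(D, 2)) (Function('t')(D) = Add(Mul(D, D), Add(-5, Mul(-1, 1))) = Add(Pow(D, 2), Add(-5, -1)) = Add(Pow(D, 2), -6) = Add(-6, Pow(D, 2)))
Add(Add(Function('t')(-25), Pow(Add(1634, 851), Rational(1, 2))), Add(1389, U)) = Add(Add(Add(-6, Pow(-25, 2)), Pow(Add(1634, 851), Rational(1, 2))), Add(1389, -401)) = Add(Add(Add(-6, 625), Pow(2485, Rational(1, 2))), 988) = Add(Add(619, Pow(2485, Rational(1, 2))), 988) = Add(1607, Pow(2485, Rational(1, 2)))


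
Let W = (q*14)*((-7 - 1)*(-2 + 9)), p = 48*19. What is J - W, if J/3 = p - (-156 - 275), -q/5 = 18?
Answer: -66531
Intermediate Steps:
q = -90 (q = -5*18 = -90)
p = 912
J = 4029 (J = 3*(912 - (-156 - 275)) = 3*(912 - 1*(-431)) = 3*(912 + 431) = 3*1343 = 4029)
W = 70560 (W = (-90*14)*((-7 - 1)*(-2 + 9)) = -(-10080)*7 = -1260*(-56) = 70560)
J - W = 4029 - 1*70560 = 4029 - 70560 = -66531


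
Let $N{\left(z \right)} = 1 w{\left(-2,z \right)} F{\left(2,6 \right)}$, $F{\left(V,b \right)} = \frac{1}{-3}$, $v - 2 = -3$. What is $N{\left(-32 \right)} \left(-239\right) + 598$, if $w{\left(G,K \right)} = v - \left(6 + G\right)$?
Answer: $\frac{599}{3} \approx 199.67$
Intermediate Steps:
$v = -1$ ($v = 2 - 3 = -1$)
$F{\left(V,b \right)} = - \frac{1}{3}$
$w{\left(G,K \right)} = -7 - G$ ($w{\left(G,K \right)} = -1 - \left(6 + G\right) = -7 - G$)
$N{\left(z \right)} = \frac{5}{3}$ ($N{\left(z \right)} = 1 \left(-7 - -2\right) \left(- \frac{1}{3}\right) = 1 \left(-7 + 2\right) \left(- \frac{1}{3}\right) = 1 \left(-5\right) \left(- \frac{1}{3}\right) = \left(-5\right) \left(- \frac{1}{3}\right) = \frac{5}{3}$)
$N{\left(-32 \right)} \left(-239\right) + 598 = \frac{5}{3} \left(-239\right) + 598 = - \frac{1195}{3} + 598 = \frac{599}{3}$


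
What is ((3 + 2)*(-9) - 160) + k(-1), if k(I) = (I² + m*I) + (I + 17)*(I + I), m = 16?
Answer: -252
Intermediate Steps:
k(I) = I² + 16*I + 2*I*(17 + I) (k(I) = (I² + 16*I) + (I + 17)*(I + I) = (I² + 16*I) + (17 + I)*(2*I) = (I² + 16*I) + 2*I*(17 + I) = I² + 16*I + 2*I*(17 + I))
((3 + 2)*(-9) - 160) + k(-1) = ((3 + 2)*(-9) - 160) - (50 + 3*(-1)) = (5*(-9) - 160) - (50 - 3) = (-45 - 160) - 1*47 = -205 - 47 = -252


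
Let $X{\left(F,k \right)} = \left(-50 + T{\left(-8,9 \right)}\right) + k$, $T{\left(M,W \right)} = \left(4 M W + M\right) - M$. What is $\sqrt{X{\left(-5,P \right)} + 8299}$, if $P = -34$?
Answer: $\sqrt{7927} \approx 89.034$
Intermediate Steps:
$T{\left(M,W \right)} = 4 M W$ ($T{\left(M,W \right)} = \left(4 M W + M\right) - M = \left(M + 4 M W\right) - M = 4 M W$)
$X{\left(F,k \right)} = -338 + k$ ($X{\left(F,k \right)} = \left(-50 + 4 \left(-8\right) 9\right) + k = \left(-50 - 288\right) + k = -338 + k$)
$\sqrt{X{\left(-5,P \right)} + 8299} = \sqrt{\left(-338 - 34\right) + 8299} = \sqrt{-372 + 8299} = \sqrt{7927}$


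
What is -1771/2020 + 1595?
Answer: 3220129/2020 ≈ 1594.1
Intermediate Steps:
-1771/2020 + 1595 = 3220129/2020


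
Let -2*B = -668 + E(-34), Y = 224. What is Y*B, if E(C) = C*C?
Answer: -54656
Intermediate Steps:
E(C) = C**2
B = -244 (B = -(-668 + (-34)**2)/2 = -(-668 + 1156)/2 = -1/2*488 = -244)
Y*B = 224*(-244) = -54656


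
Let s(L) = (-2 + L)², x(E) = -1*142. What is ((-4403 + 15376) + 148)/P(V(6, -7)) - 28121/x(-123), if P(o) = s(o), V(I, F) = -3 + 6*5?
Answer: 19154807/88750 ≈ 215.83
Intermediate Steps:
x(E) = -142
V(I, F) = 27 (V(I, F) = -3 + 30 = 27)
P(o) = (-2 + o)²
((-4403 + 15376) + 148)/P(V(6, -7)) - 28121/x(-123) = ((-4403 + 15376) + 148)/((-2 + 27)²) - 28121/(-142) = (10973 + 148)/(25²) - 28121*(-1/142) = 11121/625 + 28121/142 = 19154807/88750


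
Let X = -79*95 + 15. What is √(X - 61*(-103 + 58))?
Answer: I*√4745 ≈ 68.884*I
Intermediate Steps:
X = -7490 (X = -7505 + 15 = -7490)
√(X - 61*(-103 + 58)) = √(-7490 - 61*(-103 + 58)) = √(-7490 - 61*(-45)) = √(-7490 + 2745) = √(-4745) = I*√4745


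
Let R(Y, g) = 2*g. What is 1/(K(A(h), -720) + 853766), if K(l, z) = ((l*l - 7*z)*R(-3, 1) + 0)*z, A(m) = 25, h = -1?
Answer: -1/7303834 ≈ -1.3691e-7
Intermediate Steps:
K(l, z) = z*(-14*z + 2*l²) (K(l, z) = ((l*l - 7*z)*(2*1) + 0)*z = ((l² - 7*z)*2 + 0)*z = ((-14*z + 2*l²) + 0)*z = (-14*z + 2*l²)*z = z*(-14*z + 2*l²))
1/(K(A(h), -720) + 853766) = 1/(2*(-720)*(25² - 7*(-720)) + 853766) = 1/(2*(-720)*(625 + 5040) + 853766) = 1/(2*(-720)*5665 + 853766) = 1/(-8157600 + 853766) = 1/(-7303834) = -1/7303834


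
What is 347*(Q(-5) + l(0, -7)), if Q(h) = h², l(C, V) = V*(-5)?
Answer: 20820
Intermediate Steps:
l(C, V) = -5*V
347*(Q(-5) + l(0, -7)) = 347*((-5)² - 5*(-7)) = 347*(25 + 35) = 347*60 = 20820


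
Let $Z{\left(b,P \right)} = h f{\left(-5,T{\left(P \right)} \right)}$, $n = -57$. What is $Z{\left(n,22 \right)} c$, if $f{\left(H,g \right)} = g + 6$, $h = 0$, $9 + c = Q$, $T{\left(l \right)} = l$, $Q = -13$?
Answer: $0$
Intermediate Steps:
$c = -22$ ($c = -9 - 13 = -22$)
$f{\left(H,g \right)} = 6 + g$
$Z{\left(b,P \right)} = 0$ ($Z{\left(b,P \right)} = 0 \left(6 + P\right) = 0$)
$Z{\left(n,22 \right)} c = 0 \left(-22\right) = 0$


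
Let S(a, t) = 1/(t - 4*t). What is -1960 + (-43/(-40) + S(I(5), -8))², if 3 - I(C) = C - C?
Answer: -7051511/3600 ≈ -1958.8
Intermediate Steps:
I(C) = 3 (I(C) = 3 - (C - C) = 3 - 1*0 = 3 + 0 = 3)
S(a, t) = -1/(3*t) (S(a, t) = 1/(-3*t) = -1/(3*t))
-1960 + (-43/(-40) + S(I(5), -8))² = -1960 + (-43/(-40) - ⅓/(-8))² = -1960 + (-43*(-1/40) - ⅓*(-⅛))² = -1960 + (43/40 + 1/24)² = -1960 + (67/60)² = -1960 + 4489/3600 = -7051511/3600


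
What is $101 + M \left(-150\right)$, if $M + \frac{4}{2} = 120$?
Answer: $-17599$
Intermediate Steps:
$M = 118$ ($M = -2 + 120 = 118$)
$101 + M \left(-150\right) = 101 + 118 \left(-150\right) = 101 - 17700 = -17599$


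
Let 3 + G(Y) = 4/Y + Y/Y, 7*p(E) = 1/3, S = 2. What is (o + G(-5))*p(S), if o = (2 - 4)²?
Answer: 2/35 ≈ 0.057143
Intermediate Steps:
p(E) = 1/21 (p(E) = (⅐)/3 = (⅐)*(⅓) = 1/21)
G(Y) = -2 + 4/Y (G(Y) = -3 + (4/Y + Y/Y) = -3 + (4/Y + 1) = -3 + (1 + 4/Y) = -2 + 4/Y)
o = 4 (o = (-2)² = 4)
(o + G(-5))*p(S) = (4 + (-2 + 4/(-5)))*(1/21) = (4 + (-2 + 4*(-⅕)))*(1/21) = (4 + (-2 - ⅘))*(1/21) = (4 - 14/5)*(1/21) = (6/5)*(1/21) = 2/35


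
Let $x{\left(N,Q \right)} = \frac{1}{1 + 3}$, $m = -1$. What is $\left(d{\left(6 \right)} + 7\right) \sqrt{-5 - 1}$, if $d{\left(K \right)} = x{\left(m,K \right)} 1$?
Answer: $\frac{29 i \sqrt{6}}{4} \approx 17.759 i$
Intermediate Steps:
$x{\left(N,Q \right)} = \frac{1}{4}$
$d{\left(K \right)} = \frac{1}{4}$ ($d{\left(K \right)} = \frac{1}{4} \cdot 1 = \frac{1}{4}$)
$\left(d{\left(6 \right)} + 7\right) \sqrt{-5 - 1} = \left(\frac{1}{4} + 7\right) \sqrt{-5 - 1} = \frac{29 \sqrt{-6}}{4} = \frac{29 i \sqrt{6}}{4}$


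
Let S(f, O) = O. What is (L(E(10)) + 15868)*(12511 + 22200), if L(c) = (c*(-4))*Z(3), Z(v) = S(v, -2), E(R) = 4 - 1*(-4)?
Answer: 553015652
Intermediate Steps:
E(R) = 8 (E(R) = 4 + 4 = 8)
Z(v) = -2
L(c) = 8*c (L(c) = (c*(-4))*(-2) = -4*c*(-2) = 8*c)
(L(E(10)) + 15868)*(12511 + 22200) = (8*8 + 15868)*(12511 + 22200) = (64 + 15868)*34711 = 15932*34711 = 553015652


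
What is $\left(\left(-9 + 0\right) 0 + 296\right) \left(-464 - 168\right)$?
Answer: $-187072$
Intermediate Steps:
$\left(\left(-9 + 0\right) 0 + 296\right) \left(-464 - 168\right) = \left(\left(-9\right) 0 + 296\right) \left(-632\right) = \left(0 + 296\right) \left(-632\right) = 296 \left(-632\right) = -187072$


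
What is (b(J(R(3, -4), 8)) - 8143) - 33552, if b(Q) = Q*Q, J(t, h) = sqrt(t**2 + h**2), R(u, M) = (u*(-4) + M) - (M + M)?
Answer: -41567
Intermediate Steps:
R(u, M) = -M - 4*u (R(u, M) = (-4*u + M) - 2*M = (M - 4*u) - 2*M = -M - 4*u)
J(t, h) = sqrt(h**2 + t**2)
b(Q) = Q**2
(b(J(R(3, -4), 8)) - 8143) - 33552 = ((sqrt(8**2 + (-1*(-4) - 4*3)**2))**2 - 8143) - 33552 = ((sqrt(64 + (4 - 12)**2))**2 - 8143) - 33552 = ((sqrt(64 + (-8)**2))**2 - 8143) - 33552 = ((sqrt(64 + 64))**2 - 8143) - 33552 = ((sqrt(128))**2 - 8143) - 33552 = ((8*sqrt(2))**2 - 8143) - 33552 = (128 - 8143) - 33552 = -8015 - 33552 = -41567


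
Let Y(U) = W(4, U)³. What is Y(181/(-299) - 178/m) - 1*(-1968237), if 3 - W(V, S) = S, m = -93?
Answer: 42319533326849526259/21501185726943 ≈ 1.9682e+6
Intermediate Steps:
W(V, S) = 3 - S
Y(U) = (3 - U)³
Y(181/(-299) - 178/m) - 1*(-1968237) = -(-3 + (181/(-299) - 178/(-93)))³ - 1*(-1968237) = -(-3 + (181*(-1/299) - 178*(-1/93)))³ + 1968237 = -(-3 + (-181/299 + 178/93))³ + 1968237 = -(-3 + 36389/27807)³ + 1968237 = -(-47032/27807)³ + 1968237 = -1*(-104035208416768/21501185726943) + 1968237 = 104035208416768/21501185726943 + 1968237 = 42319533326849526259/21501185726943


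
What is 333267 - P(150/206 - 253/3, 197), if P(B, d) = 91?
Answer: 333176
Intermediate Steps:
333267 - P(150/206 - 253/3, 197) = 333267 - 1*91 = 333267 - 91 = 333176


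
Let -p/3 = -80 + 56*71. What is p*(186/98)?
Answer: -1086984/49 ≈ -22183.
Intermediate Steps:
p = -11688 (p = -3*(-80 + 56*71) = -3*(-80 + 3976) = -3*3896 = -11688)
p*(186/98) = -2173968/98 = -11688*93/49 = -1086984/49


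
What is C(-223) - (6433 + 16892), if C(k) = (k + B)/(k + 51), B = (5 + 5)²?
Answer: -4011777/172 ≈ -23324.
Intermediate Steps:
B = 100 (B = 10² = 100)
C(k) = (100 + k)/(51 + k) (C(k) = (k + 100)/(k + 51) = (100 + k)/(51 + k))
C(-223) - (6433 + 16892) = (100 - 223)/(51 - 223) - (6433 + 16892) = -123/(-172) - 1*23325 = -1/172*(-123) - 23325 = 123/172 - 23325 = -4011777/172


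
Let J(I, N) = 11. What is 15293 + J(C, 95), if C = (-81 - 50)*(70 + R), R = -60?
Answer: 15304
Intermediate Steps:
C = -1310 (C = (-81 - 50)*(70 - 60) = -131*10 = -1310)
15293 + J(C, 95) = 15293 + 11 = 15304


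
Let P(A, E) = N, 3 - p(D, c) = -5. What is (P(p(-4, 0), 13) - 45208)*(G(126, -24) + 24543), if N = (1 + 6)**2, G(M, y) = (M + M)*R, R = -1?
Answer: -1096957269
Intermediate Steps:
p(D, c) = 8 (p(D, c) = 3 - 1*(-5) = 3 + 5 = 8)
G(M, y) = -2*M (G(M, y) = (M + M)*(-1) = (2*M)*(-1) = -2*M)
N = 49 (N = 7**2 = 49)
P(A, E) = 49
(P(p(-4, 0), 13) - 45208)*(G(126, -24) + 24543) = (49 - 45208)*(-2*126 + 24543) = -45159*(-252 + 24543) = -45159*24291 = -1096957269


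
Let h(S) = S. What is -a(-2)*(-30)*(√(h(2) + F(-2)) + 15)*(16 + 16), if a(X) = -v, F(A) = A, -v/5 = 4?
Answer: 288000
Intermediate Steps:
v = -20 (v = -5*4 = -20)
a(X) = 20 (a(X) = -1*(-20) = 20)
-a(-2)*(-30)*(√(h(2) + F(-2)) + 15)*(16 + 16) = -20*(-30)*(√(2 - 2) + 15)*(16 + 16) = -(-600)*(√0 + 15)*32 = -(-600)*(0 + 15)*32 = -(-600)*15*32 = -(-600)*480 = -1*(-288000) = 288000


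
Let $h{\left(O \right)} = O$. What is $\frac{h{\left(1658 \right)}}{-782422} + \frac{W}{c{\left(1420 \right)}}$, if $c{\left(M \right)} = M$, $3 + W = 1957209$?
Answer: $\frac{382839669643}{277759810} \approx 1378.3$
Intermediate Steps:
$W = 1957206$ ($W = -3 + 1957209 = 1957206$)
$\frac{h{\left(1658 \right)}}{-782422} + \frac{W}{c{\left(1420 \right)}} = \frac{1658}{-782422} + \frac{1957206}{1420} = 1658 \left(- \frac{1}{782422}\right) + 1957206 \cdot \frac{1}{1420} = - \frac{829}{391211} + \frac{978603}{710} = \frac{382839669643}{277759810}$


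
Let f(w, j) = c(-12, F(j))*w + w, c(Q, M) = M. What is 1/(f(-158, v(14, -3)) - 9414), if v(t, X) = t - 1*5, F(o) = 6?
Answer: -1/10520 ≈ -9.5057e-5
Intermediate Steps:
v(t, X) = -5 + t (v(t, X) = t - 5 = -5 + t)
f(w, j) = 7*w (f(w, j) = 6*w + w = 7*w)
1/(f(-158, v(14, -3)) - 9414) = 1/(7*(-158) - 9414) = 1/(-1106 - 9414) = 1/(-10520) = -1/10520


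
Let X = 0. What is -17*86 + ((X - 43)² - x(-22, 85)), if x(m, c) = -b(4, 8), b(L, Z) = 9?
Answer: 396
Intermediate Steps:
x(m, c) = -9 (x(m, c) = -1*9 = -9)
-17*86 + ((X - 43)² - x(-22, 85)) = -17*86 + ((0 - 43)² - 1*(-9)) = -1462 + ((-43)² + 9) = -1462 + (1849 + 9) = -1462 + 1858 = 396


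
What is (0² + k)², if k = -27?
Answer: 729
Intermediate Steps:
(0² + k)² = (0² - 27)² = (0 - 27)² = (-27)² = 729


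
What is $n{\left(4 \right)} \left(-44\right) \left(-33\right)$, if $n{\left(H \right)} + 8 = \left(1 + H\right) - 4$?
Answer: $-10164$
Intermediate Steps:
$n{\left(H \right)} = -11 + H$ ($n{\left(H \right)} = -8 + \left(\left(1 + H\right) - 4\right) = -8 + \left(-3 + H\right) = -11 + H$)
$n{\left(4 \right)} \left(-44\right) \left(-33\right) = \left(-11 + 4\right) \left(-44\right) \left(-33\right) = \left(-7\right) \left(-44\right) \left(-33\right) = 308 \left(-33\right) = -10164$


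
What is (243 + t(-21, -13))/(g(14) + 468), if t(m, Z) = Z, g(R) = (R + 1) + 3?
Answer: 115/243 ≈ 0.47325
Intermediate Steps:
g(R) = 4 + R (g(R) = (1 + R) + 3 = 4 + R)
(243 + t(-21, -13))/(g(14) + 468) = (243 - 13)/((4 + 14) + 468) = 230/(18 + 468) = 230/486 = 230*(1/486) = 115/243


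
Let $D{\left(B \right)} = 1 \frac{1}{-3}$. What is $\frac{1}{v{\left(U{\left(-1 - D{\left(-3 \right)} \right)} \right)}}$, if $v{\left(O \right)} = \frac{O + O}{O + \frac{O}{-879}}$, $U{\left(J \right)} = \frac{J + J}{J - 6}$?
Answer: $\frac{439}{879} \approx 0.49943$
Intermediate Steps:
$D{\left(B \right)} = - \frac{1}{3}$ ($D{\left(B \right)} = 1 \left(- \frac{1}{3}\right) = - \frac{1}{3}$)
$U{\left(J \right)} = \frac{2 J}{-6 + J}$
$v{\left(O \right)} = \frac{879}{439}$ ($v{\left(O \right)} = \frac{2 O}{O + O \left(- \frac{1}{879}\right)} = \frac{2 O}{O - \frac{O}{879}} = \frac{2 O}{\frac{878}{879} O} = 2 O \frac{879}{878 O} = \frac{879}{439}$)
$\frac{1}{v{\left(U{\left(-1 - D{\left(-3 \right)} \right)} \right)}} = \frac{1}{\frac{879}{439}} = \frac{439}{879}$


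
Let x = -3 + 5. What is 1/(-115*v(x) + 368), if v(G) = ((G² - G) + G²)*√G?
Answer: -2/4439 - 15*√2/17756 ≈ -0.0016453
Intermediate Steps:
x = 2
v(G) = √G*(-G + 2*G²) (v(G) = (-G + 2*G²)*√G = √G*(-G + 2*G²))
1/(-115*v(x) + 368) = 1/(-115*2^(3/2)*(-1 + 2*2) + 368) = 1/(-115*2*√2*(-1 + 4) + 368) = 1/(-115*2*√2*3 + 368) = 1/(-690*√2 + 368) = 1/(368 - 690*√2)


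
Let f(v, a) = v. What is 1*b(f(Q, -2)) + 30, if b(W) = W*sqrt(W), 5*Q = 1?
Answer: 30 + sqrt(5)/25 ≈ 30.089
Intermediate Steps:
Q = 1/5 (Q = (1/5)*1 = 1/5 ≈ 0.20000)
b(W) = W**(3/2)
1*b(f(Q, -2)) + 30 = 1*(1/5)**(3/2) + 30 = 1*(sqrt(5)/25) + 30 = sqrt(5)/25 + 30 = 30 + sqrt(5)/25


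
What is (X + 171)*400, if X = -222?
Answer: -20400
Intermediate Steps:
(X + 171)*400 = (-222 + 171)*400 = -51*400 = -20400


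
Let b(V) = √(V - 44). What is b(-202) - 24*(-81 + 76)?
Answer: 120 + I*√246 ≈ 120.0 + 15.684*I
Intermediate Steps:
b(V) = √(-44 + V)
b(-202) - 24*(-81 + 76) = √(-44 - 202) - 24*(-81 + 76) = √(-246) - 24*(-5) = I*√246 - 1*(-120) = I*√246 + 120 = 120 + I*√246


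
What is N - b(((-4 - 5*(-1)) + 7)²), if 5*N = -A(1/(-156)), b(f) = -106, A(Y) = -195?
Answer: 145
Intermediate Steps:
N = 39 (N = (-1*(-195))/5 = (⅕)*195 = 39)
N - b(((-4 - 5*(-1)) + 7)²) = 39 - 1*(-106) = 39 + 106 = 145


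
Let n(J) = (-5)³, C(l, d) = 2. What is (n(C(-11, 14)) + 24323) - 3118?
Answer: 21080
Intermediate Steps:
n(J) = -125
(n(C(-11, 14)) + 24323) - 3118 = (-125 + 24323) - 3118 = 24198 - 3118 = 21080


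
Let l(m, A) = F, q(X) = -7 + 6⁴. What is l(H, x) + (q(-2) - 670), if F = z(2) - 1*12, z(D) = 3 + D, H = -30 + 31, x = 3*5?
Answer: 612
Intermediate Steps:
x = 15
H = 1
F = -7 (F = (3 + 2) - 1*12 = 5 - 12 = -7)
q(X) = 1289 (q(X) = -7 + 1296 = 1289)
l(m, A) = -7
l(H, x) + (q(-2) - 670) = -7 + (1289 - 670) = -7 + 619 = 612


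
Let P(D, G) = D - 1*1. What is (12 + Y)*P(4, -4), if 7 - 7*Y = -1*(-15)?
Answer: 228/7 ≈ 32.571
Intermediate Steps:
P(D, G) = -1 + D (P(D, G) = D - 1 = -1 + D)
Y = -8/7 (Y = 1 - (-1)*(-15)/7 = 1 - ⅐*15 = 1 - 15/7 = -8/7 ≈ -1.1429)
(12 + Y)*P(4, -4) = (12 - 8/7)*(-1 + 4) = (76/7)*3 = 228/7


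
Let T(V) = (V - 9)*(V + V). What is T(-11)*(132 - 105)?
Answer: 11880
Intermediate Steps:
T(V) = 2*V*(-9 + V) (T(V) = (-9 + V)*(2*V) = 2*V*(-9 + V))
T(-11)*(132 - 105) = (2*(-11)*(-9 - 11))*(132 - 105) = (2*(-11)*(-20))*27 = 440*27 = 11880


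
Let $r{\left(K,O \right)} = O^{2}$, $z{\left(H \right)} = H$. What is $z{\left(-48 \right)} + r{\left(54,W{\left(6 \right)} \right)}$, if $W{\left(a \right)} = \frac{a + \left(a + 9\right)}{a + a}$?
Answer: $- \frac{719}{16} \approx -44.938$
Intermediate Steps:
$W{\left(a \right)} = \frac{9 + 2 a}{2 a}$ ($W{\left(a \right)} = \frac{a + \left(9 + a\right)}{2 a} = \left(9 + 2 a\right) \frac{1}{2 a} = \frac{9 + 2 a}{2 a}$)
$z{\left(-48 \right)} + r{\left(54,W{\left(6 \right)} \right)} = -48 + \left(\frac{\frac{9}{2} + 6}{6}\right)^{2} = -48 + \left(\frac{1}{6} \cdot \frac{21}{2}\right)^{2} = -48 + \left(\frac{7}{4}\right)^{2} = -48 + \frac{49}{16} = - \frac{719}{16}$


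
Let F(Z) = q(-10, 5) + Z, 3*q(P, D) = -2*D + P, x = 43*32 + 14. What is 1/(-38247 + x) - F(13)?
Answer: -700286/110571 ≈ -6.3334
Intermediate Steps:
x = 1390 (x = 1376 + 14 = 1390)
q(P, D) = -2*D/3 + P/3 (q(P, D) = (-2*D + P)/3 = (P - 2*D)/3 = -2*D/3 + P/3)
F(Z) = -20/3 + Z (F(Z) = (-2/3*5 + (1/3)*(-10)) + Z = (-10/3 - 10/3) + Z = -20/3 + Z)
1/(-38247 + x) - F(13) = 1/(-38247 + 1390) - (-20/3 + 13) = 1/(-36857) - 1*19/3 = -1/36857 - 19/3 = -700286/110571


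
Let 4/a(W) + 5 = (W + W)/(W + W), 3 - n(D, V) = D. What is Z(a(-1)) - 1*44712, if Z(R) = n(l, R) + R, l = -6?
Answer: -44704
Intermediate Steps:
n(D, V) = 3 - D
a(W) = -1 (a(W) = 4/(-5 + (W + W)/(W + W)) = 4/(-5 + (2*W)/((2*W))) = 4/(-5 + (2*W)*(1/(2*W))) = 4/(-5 + 1) = 4/(-4) = 4*(-1/4) = -1)
Z(R) = 9 + R (Z(R) = (3 - 1*(-6)) + R = (3 + 6) + R = 9 + R)
Z(a(-1)) - 1*44712 = (9 - 1) - 1*44712 = 8 - 44712 = -44704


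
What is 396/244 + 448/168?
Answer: 785/183 ≈ 4.2896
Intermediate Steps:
396/244 + 448/168 = 396*(1/244) + 448*(1/168) = 99/61 + 8/3 = 785/183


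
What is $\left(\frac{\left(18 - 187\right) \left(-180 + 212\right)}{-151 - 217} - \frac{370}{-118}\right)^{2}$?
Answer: $\frac{585494809}{1841449} \approx 317.95$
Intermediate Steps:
$\left(\frac{\left(18 - 187\right) \left(-180 + 212\right)}{-151 - 217} - \frac{370}{-118}\right)^{2} = \left(\frac{\left(-169\right) 32}{-151 - 217} - - \frac{185}{59}\right)^{2} = \left(- \frac{5408}{-368} + \frac{185}{59}\right)^{2} = \left(\left(-5408\right) \left(- \frac{1}{368}\right) + \frac{185}{59}\right)^{2} = \left(\frac{338}{23} + \frac{185}{59}\right)^{2} = \left(\frac{24197}{1357}\right)^{2} = \frac{585494809}{1841449}$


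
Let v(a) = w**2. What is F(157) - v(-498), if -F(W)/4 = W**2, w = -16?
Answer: -98852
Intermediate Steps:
v(a) = 256 (v(a) = (-16)**2 = 256)
F(W) = -4*W**2
F(157) - v(-498) = -4*157**2 - 1*256 = -4*24649 - 256 = -98596 - 256 = -98852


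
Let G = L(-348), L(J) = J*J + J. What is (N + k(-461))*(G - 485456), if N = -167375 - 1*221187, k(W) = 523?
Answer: 141517823300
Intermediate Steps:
N = -388562 (N = -167375 - 221187 = -388562)
L(J) = J + J² (L(J) = J² + J = J + J²)
G = 120756 (G = -348*(1 - 348) = -348*(-347) = 120756)
(N + k(-461))*(G - 485456) = (-388562 + 523)*(120756 - 485456) = -388039*(-364700) = 141517823300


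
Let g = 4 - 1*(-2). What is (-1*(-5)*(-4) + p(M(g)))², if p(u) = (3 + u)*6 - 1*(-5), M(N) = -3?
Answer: 225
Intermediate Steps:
g = 6 (g = 4 + 2 = 6)
p(u) = 23 + 6*u (p(u) = (18 + 6*u) + 5 = 23 + 6*u)
(-1*(-5)*(-4) + p(M(g)))² = (-1*(-5)*(-4) + (23 + 6*(-3)))² = (5*(-4) + (23 - 18))² = (-20 + 5)² = (-15)² = 225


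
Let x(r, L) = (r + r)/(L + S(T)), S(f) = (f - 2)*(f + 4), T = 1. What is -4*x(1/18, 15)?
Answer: -2/45 ≈ -0.044444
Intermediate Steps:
S(f) = (-2 + f)*(4 + f)
x(r, L) = 2*r/(-5 + L) (x(r, L) = (r + r)/(L + (-8 + 1² + 2*1)) = (2*r)/(L + (-8 + 1 + 2)) = (2*r)/(L - 5) = (2*r)/(-5 + L) = 2*r/(-5 + L))
-4*x(1/18, 15) = -8/(18*(-5 + 15)) = -8/(18*10) = -4*1/90 = -2/45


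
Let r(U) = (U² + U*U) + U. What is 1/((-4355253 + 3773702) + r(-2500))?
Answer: 1/11915949 ≈ 8.3921e-8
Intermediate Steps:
r(U) = U + 2*U² (r(U) = (U² + U²) + U = 2*U² + U = U + 2*U²)
1/((-4355253 + 3773702) + r(-2500)) = 1/((-4355253 + 3773702) - 2500*(1 + 2*(-2500))) = 1/(-581551 - 2500*(1 - 5000)) = 1/(-581551 - 2500*(-4999)) = 1/(-581551 + 12497500) = 1/11915949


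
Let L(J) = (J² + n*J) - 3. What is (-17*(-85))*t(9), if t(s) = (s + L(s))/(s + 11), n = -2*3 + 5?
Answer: 11271/2 ≈ 5635.5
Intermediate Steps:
n = -1 (n = -6 + 5 = -1)
L(J) = -3 + J² - J (L(J) = (J² - J) - 3 = -3 + J² - J)
t(s) = (-3 + s²)/(11 + s) (t(s) = (s + (-3 + s² - s))/(s + 11) = (-3 + s²)/(11 + s))
(-17*(-85))*t(9) = (-17*(-85))*((-3 + 9²)/(11 + 9)) = 1445*((-3 + 81)/20) = 1445*((1/20)*78) = 1445*(39/10) = 11271/2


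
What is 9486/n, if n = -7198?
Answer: -4743/3599 ≈ -1.3179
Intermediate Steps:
9486/n = 9486/(-7198) = 9486*(-1/7198) = -4743/3599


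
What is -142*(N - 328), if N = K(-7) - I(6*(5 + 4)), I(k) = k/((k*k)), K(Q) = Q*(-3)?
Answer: 1177109/27 ≈ 43597.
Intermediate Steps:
K(Q) = -3*Q
I(k) = 1/k (I(k) = k/(k²) = k/k² = 1/k)
N = 1133/54 (N = -3*(-7) - 1/(6*(5 + 4)) = 21 - 1/(6*9) = 21 - 1/54 = 1133/54 ≈ 20.981)
-142*(N - 328) = -142*(1133/54 - 328) = -142*(-16579/54) = 1177109/27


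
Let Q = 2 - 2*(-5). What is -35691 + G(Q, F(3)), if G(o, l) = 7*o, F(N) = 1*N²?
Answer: -35607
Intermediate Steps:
F(N) = N²
Q = 12 (Q = 2 + 10 = 12)
-35691 + G(Q, F(3)) = -35691 + 7*12 = -35691 + 84 = -35607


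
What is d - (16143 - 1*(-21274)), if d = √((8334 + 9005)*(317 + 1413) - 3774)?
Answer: -37417 + 2*√7498174 ≈ -31940.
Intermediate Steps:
d = 2*√7498174 (d = √(17339*1730 - 3774) = √(29996470 - 3774) = √29992696 = 2*√7498174 ≈ 5476.6)
d - (16143 - 1*(-21274)) = 2*√7498174 - (16143 - 1*(-21274)) = 2*√7498174 - (16143 + 21274) = 2*√7498174 - 1*37417 = 2*√7498174 - 37417 = -37417 + 2*√7498174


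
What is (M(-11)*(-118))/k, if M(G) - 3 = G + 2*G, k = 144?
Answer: 295/12 ≈ 24.583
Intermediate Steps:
M(G) = 3 + 3*G (M(G) = 3 + (G + 2*G) = 3 + 3*G)
(M(-11)*(-118))/k = ((3 + 3*(-11))*(-118))/144 = ((3 - 33)*(-118))*(1/144) = -30*(-118)*(1/144) = 3540*(1/144) = 295/12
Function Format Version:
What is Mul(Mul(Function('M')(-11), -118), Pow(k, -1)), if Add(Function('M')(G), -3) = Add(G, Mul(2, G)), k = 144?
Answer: Rational(295, 12) ≈ 24.583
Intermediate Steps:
Function('M')(G) = Add(3, Mul(3, G)) (Function('M')(G) = Add(3, Add(G, Mul(2, G))) = Add(3, Mul(3, G)))
Mul(Mul(Function('M')(-11), -118), Pow(k, -1)) = Mul(Mul(Add(3, Mul(3, -11)), -118), Pow(144, -1)) = Mul(Mul(Add(3, -33), -118), Rational(1, 144)) = Mul(Mul(-30, -118), Rational(1, 144)) = Mul(3540, Rational(1, 144)) = Rational(295, 12)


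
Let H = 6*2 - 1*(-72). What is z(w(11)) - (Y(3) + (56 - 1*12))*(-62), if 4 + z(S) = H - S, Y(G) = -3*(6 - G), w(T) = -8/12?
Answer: 6752/3 ≈ 2250.7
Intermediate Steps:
w(T) = -⅔ (w(T) = -8*1/12 = -⅔)
Y(G) = -18 + 3*G
H = 84 (H = 12 + 72 = 84)
z(S) = 80 - S (z(S) = -4 + (84 - S) = 80 - S)
z(w(11)) - (Y(3) + (56 - 1*12))*(-62) = (80 - 1*(-⅔)) - ((-18 + 3*3) + (56 - 1*12))*(-62) = (80 + ⅔) - ((-18 + 9) + (56 - 12))*(-62) = 242/3 - (-9 + 44)*(-62) = 242/3 - 35*(-62) = 242/3 - 1*(-2170) = 242/3 + 2170 = 6752/3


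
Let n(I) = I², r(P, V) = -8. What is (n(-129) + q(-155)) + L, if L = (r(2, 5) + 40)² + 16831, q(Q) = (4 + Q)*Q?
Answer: 57901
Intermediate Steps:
q(Q) = Q*(4 + Q)
L = 17855 (L = (-8 + 40)² + 16831 = 32² + 16831 = 1024 + 16831 = 17855)
(n(-129) + q(-155)) + L = ((-129)² - 155*(4 - 155)) + 17855 = (16641 - 155*(-151)) + 17855 = (16641 + 23405) + 17855 = 40046 + 17855 = 57901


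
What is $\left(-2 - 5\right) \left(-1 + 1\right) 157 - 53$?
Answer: $-53$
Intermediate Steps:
$\left(-2 - 5\right) \left(-1 + 1\right) 157 - 53 = \left(-2 - 5\right) 0 \cdot 157 - 53 = \left(-7\right) 0 \cdot 157 - 53 = 0 \cdot 157 - 53 = 0 - 53 = -53$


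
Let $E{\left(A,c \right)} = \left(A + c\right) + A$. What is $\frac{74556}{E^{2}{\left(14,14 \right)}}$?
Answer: $\frac{2071}{49} \approx 42.265$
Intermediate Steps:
$E{\left(A,c \right)} = c + 2 A$
$\frac{74556}{E^{2}{\left(14,14 \right)}} = \frac{74556}{\left(14 + 2 \cdot 14\right)^{2}} = \frac{74556}{\left(14 + 28\right)^{2}} = \frac{74556}{42^{2}} = \frac{74556}{1764} = 74556 \cdot \frac{1}{1764} = \frac{2071}{49}$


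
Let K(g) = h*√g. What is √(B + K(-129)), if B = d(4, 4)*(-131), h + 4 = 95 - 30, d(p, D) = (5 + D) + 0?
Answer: √(-1179 + 61*I*√129) ≈ 9.7082 + 35.683*I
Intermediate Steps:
d(p, D) = 5 + D
h = 61 (h = -4 + (95 - 30) = -4 + 65 = 61)
K(g) = 61*√g
B = -1179 (B = (5 + 4)*(-131) = 9*(-131) = -1179)
√(B + K(-129)) = √(-1179 + 61*√(-129)) = √(-1179 + 61*(I*√129)) = √(-1179 + 61*I*√129)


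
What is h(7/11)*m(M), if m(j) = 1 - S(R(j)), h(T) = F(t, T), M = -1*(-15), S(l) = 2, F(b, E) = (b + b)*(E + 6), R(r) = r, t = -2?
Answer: 292/11 ≈ 26.545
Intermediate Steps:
F(b, E) = 2*b*(6 + E) (F(b, E) = (2*b)*(6 + E) = 2*b*(6 + E))
M = 15
h(T) = -24 - 4*T (h(T) = 2*(-2)*(6 + T) = -24 - 4*T)
m(j) = -1 (m(j) = 1 - 1*2 = 1 - 2 = -1)
h(7/11)*m(M) = (-24 - 28/11)*(-1) = -292/11*(-1) = 292/11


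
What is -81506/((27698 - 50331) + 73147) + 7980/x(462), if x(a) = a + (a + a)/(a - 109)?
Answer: 306969305/19725717 ≈ 15.562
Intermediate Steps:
x(a) = a + 2*a/(-109 + a) (x(a) = a + (2*a)/(-109 + a) = a + 2*a/(-109 + a))
-81506/((27698 - 50331) + 73147) + 7980/x(462) = -81506/((27698 - 50331) + 73147) + 7980/((462*(-107 + 462)/(-109 + 462))) = -81506/(-22633 + 73147) + 7980/((462*355/353)) = -81506/50514 + 7980/((462*(1/353)*355)) = -81506*1/50514 + 7980/(164010/353) = -40753/25257 + 7980*(353/164010) = -40753/25257 + 13414/781 = 306969305/19725717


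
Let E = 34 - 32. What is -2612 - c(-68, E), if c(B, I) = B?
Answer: -2544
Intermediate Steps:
E = 2
-2612 - c(-68, E) = -2612 - 1*(-68) = -2612 + 68 = -2544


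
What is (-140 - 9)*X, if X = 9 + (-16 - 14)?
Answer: 3129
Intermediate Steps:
X = -21 (X = 9 - 30 = -21)
(-140 - 9)*X = (-140 - 9)*(-21) = -149*(-21) = 3129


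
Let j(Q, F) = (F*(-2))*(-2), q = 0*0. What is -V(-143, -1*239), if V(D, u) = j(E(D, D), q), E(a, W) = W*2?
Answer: 0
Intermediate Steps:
E(a, W) = 2*W
q = 0
j(Q, F) = 4*F (j(Q, F) = -2*F*(-2) = 4*F)
V(D, u) = 0 (V(D, u) = 4*0 = 0)
-V(-143, -1*239) = -1*0 = 0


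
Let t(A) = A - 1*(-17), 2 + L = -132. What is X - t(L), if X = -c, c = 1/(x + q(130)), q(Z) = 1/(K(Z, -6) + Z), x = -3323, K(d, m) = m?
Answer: 48210091/412051 ≈ 117.00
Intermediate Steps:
L = -134 (L = -2 - 132 = -134)
t(A) = 17 + A (t(A) = A + 17 = 17 + A)
q(Z) = 1/(-6 + Z)
c = -124/412051 (c = 1/(-3323 + 1/(-6 + 130)) = 1/(-3323 + 1/124) = 1/(-412051/124) = -124/412051 ≈ -0.00030093)
X = 124/412051 (X = -1*(-124/412051) = 124/412051 ≈ 0.00030093)
X - t(L) = 124/412051 - (17 - 134) = 124/412051 - 1*(-117) = 124/412051 + 117 = 48210091/412051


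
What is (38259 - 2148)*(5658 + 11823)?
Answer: 631256391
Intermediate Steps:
(38259 - 2148)*(5658 + 11823) = 36111*17481 = 631256391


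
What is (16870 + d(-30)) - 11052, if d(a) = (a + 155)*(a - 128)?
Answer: -13932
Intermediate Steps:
d(a) = (-128 + a)*(155 + a) (d(a) = (155 + a)*(-128 + a) = (-128 + a)*(155 + a))
(16870 + d(-30)) - 11052 = (16870 + (-19840 + (-30)**2 + 27*(-30))) - 11052 = (16870 + (-19840 + 900 - 810)) - 11052 = (16870 - 19750) - 11052 = -2880 - 11052 = -13932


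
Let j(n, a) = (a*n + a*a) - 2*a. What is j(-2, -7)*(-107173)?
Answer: -8252321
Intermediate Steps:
j(n, a) = a**2 - 2*a + a*n (j(n, a) = (a*n + a**2) - 2*a = (a**2 + a*n) - 2*a = a**2 - 2*a + a*n)
j(-2, -7)*(-107173) = -7*(-2 - 7 - 2)*(-107173) = -7*(-11)*(-107173) = 77*(-107173) = -8252321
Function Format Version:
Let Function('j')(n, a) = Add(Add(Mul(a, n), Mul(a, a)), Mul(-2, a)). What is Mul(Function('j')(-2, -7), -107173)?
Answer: -8252321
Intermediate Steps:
Function('j')(n, a) = Add(Pow(a, 2), Mul(-2, a), Mul(a, n)) (Function('j')(n, a) = Add(Add(Mul(a, n), Pow(a, 2)), Mul(-2, a)) = Add(Add(Pow(a, 2), Mul(a, n)), Mul(-2, a)) = Add(Pow(a, 2), Mul(-2, a), Mul(a, n)))
Mul(Function('j')(-2, -7), -107173) = Mul(Mul(-7, Add(-2, -7, -2)), -107173) = Mul(Mul(-7, -11), -107173) = Mul(77, -107173) = -8252321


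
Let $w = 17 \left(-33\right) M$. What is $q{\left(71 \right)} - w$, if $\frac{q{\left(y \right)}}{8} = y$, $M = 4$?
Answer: $2812$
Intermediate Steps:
$q{\left(y \right)} = 8 y$
$w = -2244$ ($w = 17 \left(-33\right) 4 = \left(-561\right) 4 = -2244$)
$q{\left(71 \right)} - w = 8 \cdot 71 - -2244 = 568 + 2244 = 2812$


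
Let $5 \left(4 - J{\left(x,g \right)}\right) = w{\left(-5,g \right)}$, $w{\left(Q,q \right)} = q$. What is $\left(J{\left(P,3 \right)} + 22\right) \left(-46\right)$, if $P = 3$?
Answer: $- \frac{5842}{5} \approx -1168.4$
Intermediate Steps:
$J{\left(x,g \right)} = 4 - \frac{g}{5}$
$\left(J{\left(P,3 \right)} + 22\right) \left(-46\right) = \left(\left(4 - \frac{3}{5}\right) + 22\right) \left(-46\right) = \left(\frac{17}{5} + 22\right) \left(-46\right) = \frac{127}{5} \left(-46\right) = - \frac{5842}{5}$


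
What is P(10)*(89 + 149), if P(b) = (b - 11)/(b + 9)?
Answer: -238/19 ≈ -12.526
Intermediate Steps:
P(b) = (-11 + b)/(9 + b)
P(10)*(89 + 149) = ((-11 + 10)/(9 + 10))*(89 + 149) = (-1/19)*238 = ((1/19)*(-1))*238 = -1/19*238 = -238/19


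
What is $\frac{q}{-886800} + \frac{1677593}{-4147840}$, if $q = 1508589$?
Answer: $- \frac{32271146959}{15326268800} \approx -2.1056$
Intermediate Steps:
$\frac{q}{-886800} + \frac{1677593}{-4147840} = \frac{1508589}{-886800} + \frac{1677593}{-4147840} = 1508589 \left(- \frac{1}{886800}\right) + 1677593 \left(- \frac{1}{4147840}\right) = - \frac{502863}{295600} - \frac{1677593}{4147840} = - \frac{32271146959}{15326268800}$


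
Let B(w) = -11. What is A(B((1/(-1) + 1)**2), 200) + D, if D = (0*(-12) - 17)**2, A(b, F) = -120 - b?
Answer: 180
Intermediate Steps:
D = 289 (D = (0 - 17)**2 = (-17)**2 = 289)
A(B((1/(-1) + 1)**2), 200) + D = (-120 - 1*(-11)) + 289 = (-120 + 11) + 289 = -109 + 289 = 180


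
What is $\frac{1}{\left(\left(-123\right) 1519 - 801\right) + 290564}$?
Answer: $\frac{1}{102926} \approx 9.7157 \cdot 10^{-6}$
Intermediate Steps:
$\frac{1}{\left(\left(-123\right) 1519 - 801\right) + 290564} = \frac{1}{\left(-186837 - 801\right) + 290564} = \frac{1}{-187638 + 290564} = \frac{1}{102926}$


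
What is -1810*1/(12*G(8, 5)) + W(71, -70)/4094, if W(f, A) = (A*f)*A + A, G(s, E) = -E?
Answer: 1413997/12282 ≈ 115.13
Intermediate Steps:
W(f, A) = A + f*A² (W(f, A) = f*A² + A = A + f*A²)
-1810*1/(12*G(8, 5)) + W(71, -70)/4094 = -1810/(-1*5*12) - 70*(1 - 70*71)/4094 = -1810/((-5*12)) - 70*(1 - 4970)*(1/4094) = -1810/(-60) - 70*(-4969)*(1/4094) = -1810*(-1/60) + 347830*(1/4094) = 181/6 + 173915/2047 = 1413997/12282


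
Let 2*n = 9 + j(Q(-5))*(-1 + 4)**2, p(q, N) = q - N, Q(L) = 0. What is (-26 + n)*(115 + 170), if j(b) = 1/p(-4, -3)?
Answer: -7410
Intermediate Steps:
j(b) = -1 (j(b) = 1/(-4 - 1*(-3)) = 1/(-4 + 3) = 1/(-1) = -1)
n = 0 (n = (9 - (-1 + 4)**2)/2 = (9 - 1*3**2)/2 = (9 - 1*9)/2 = (9 - 9)/2 = (1/2)*0 = 0)
(-26 + n)*(115 + 170) = (-26 + 0)*(115 + 170) = -26*285 = -7410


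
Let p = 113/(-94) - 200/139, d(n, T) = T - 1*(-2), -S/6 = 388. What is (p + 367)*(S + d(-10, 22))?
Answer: -5484343680/6533 ≈ -8.3948e+5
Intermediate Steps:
S = -2328 (S = -6*388 = -2328)
d(n, T) = 2 + T (d(n, T) = T + 2 = 2 + T)
p = -34507/13066 (p = 113*(-1/94) - 200*1/139 = -113/94 - 200/139 = -34507/13066 ≈ -2.6410)
(p + 367)*(S + d(-10, 22)) = (-34507/13066 + 367)*(-2328 + (2 + 22)) = 4760715*(-2328 + 24)/13066 = (4760715/13066)*(-2304) = -5484343680/6533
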